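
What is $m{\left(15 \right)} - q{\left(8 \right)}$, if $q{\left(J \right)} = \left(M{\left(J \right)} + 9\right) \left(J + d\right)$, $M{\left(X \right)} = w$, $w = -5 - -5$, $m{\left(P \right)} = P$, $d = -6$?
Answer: $-3$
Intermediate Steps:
$w = 0$ ($w = -5 + 5 = 0$)
$M{\left(X \right)} = 0$
$q{\left(J \right)} = -54 + 9 J$ ($q{\left(J \right)} = \left(0 + 9\right) \left(J - 6\right) = 9 \left(-6 + J\right) = -54 + 9 J$)
$m{\left(15 \right)} - q{\left(8 \right)} = 15 - \left(-54 + 9 \cdot 8\right) = 15 - \left(-54 + 72\right) = 15 - 18 = -3$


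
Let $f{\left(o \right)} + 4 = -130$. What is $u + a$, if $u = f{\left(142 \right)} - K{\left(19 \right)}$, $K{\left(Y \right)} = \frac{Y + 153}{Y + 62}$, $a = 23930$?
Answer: $\frac{1927304}{81} \approx 23794.0$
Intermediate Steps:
$f{\left(o \right)} = -134$ ($f{\left(o \right)} = -4 - 130 = -134$)
$K{\left(Y \right)} = \frac{153 + Y}{62 + Y}$
$u = - \frac{11026}{81}$ ($u = -134 - \frac{153 + 19}{62 + 19} = -134 - \frac{1}{81} \cdot 172 = -134 - \frac{172}{81} = - \frac{11026}{81} \approx -136.12$)
$u + a = - \frac{11026}{81} + 23930 = \frac{1927304}{81}$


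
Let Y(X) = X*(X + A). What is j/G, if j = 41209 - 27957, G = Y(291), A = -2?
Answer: 13252/84099 ≈ 0.15758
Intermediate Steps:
Y(X) = X*(-2 + X) (Y(X) = X*(X - 2) = X*(-2 + X))
G = 84099 (G = 291*(-2 + 291) = 291*289 = 84099)
j = 13252
j/G = 13252/84099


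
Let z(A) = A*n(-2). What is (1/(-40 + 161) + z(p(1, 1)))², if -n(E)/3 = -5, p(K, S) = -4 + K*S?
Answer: 29637136/14641 ≈ 2024.3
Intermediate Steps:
n(E) = 15 (n(E) = -3*(-5) = 15)
z(A) = 15*A (z(A) = A*15 = 15*A)
(1/(-40 + 161) + z(p(1, 1)))² = (1/(-40 + 161) + 15*(-4 + 1*1))² = (1/121 + 15*(-4 + 1))² = (1/121 + 15*(-3))² = (1/121 - 45)² = (-5444/121)² = 29637136/14641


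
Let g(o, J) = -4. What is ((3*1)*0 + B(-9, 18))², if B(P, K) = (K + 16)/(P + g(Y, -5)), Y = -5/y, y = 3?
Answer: 1156/169 ≈ 6.8402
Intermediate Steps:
Y = -5/3 ≈ -1.6667
B(P, K) = (16 + K)/(-4 + P) (B(P, K) = (K + 16)/(P - 4) = (16 + K)/(-4 + P))
((3*1)*0 + B(-9, 18))² = ((3*1)*0 + (16 + 18)/(-4 - 9))² = (3*0 + 34/(-13))² = (0 - 1/13*34)² = (0 - 34/13)² = (-34/13)² = 1156/169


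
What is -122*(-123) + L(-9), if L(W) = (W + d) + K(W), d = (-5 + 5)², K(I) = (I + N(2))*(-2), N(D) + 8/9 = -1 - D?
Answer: 135205/9 ≈ 15023.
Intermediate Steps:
N(D) = -17/9 - D (N(D) = -8/9 + (-1 - D) = -17/9 - D)
K(I) = 70/9 - 2*I (K(I) = (I + (-17/9 - 1*2))*(-2) = (I + (-17/9 - 2))*(-2) = (I - 35/9)*(-2) = (-35/9 + I)*(-2) = 70/9 - 2*I)
d = 0 (d = 0² = 0)
L(W) = 70/9 - W (L(W) = (W + 0) + (70/9 - 2*W) = W + (70/9 - 2*W) = 70/9 - W)
-122*(-123) + L(-9) = -122*(-123) + (70/9 - 1*(-9)) = 15006 + (70/9 + 9) = 15006 + 151/9 = 135205/9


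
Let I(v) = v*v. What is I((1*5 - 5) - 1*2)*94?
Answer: 376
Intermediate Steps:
I(v) = v²
I((1*5 - 5) - 1*2)*94 = ((1*5 - 5) - 1*2)²*94 = ((5 - 5) - 2)²*94 = (0 - 2)²*94 = (-2)²*94 = 4*94 = 376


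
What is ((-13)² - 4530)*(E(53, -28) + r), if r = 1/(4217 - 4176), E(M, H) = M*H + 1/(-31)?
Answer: 8225604814/1271 ≈ 6.4718e+6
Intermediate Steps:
E(M, H) = -1/31 + H*M (E(M, H) = H*M - 1/31 = -1/31 + H*M)
r = 1/41 ≈ 0.024390
((-13)² - 4530)*(E(53, -28) + r) = ((-13)² - 4530)*((-1/31 - 28*53) + 1/41) = (169 - 4530)*((-1/31 - 1484) + 1/41) = -4361*(-46005/31 + 1/41) = -4361*(-1886174/1271) = 8225604814/1271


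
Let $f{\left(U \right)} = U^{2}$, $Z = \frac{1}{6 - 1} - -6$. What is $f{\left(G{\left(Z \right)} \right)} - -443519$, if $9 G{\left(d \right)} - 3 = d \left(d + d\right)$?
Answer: $\frac{22457137384}{50625} \approx 4.436 \cdot 10^{5}$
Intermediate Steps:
$Z = \frac{31}{5}$ ($Z = \frac{1}{5} + 6 = \frac{31}{5} \approx 6.2$)
$G{\left(d \right)} = \frac{1}{3} + \frac{2 d^{2}}{9}$ ($G{\left(d \right)} = \frac{1}{3} + \frac{d \left(d + d\right)}{9} = \frac{1}{3} + \frac{d 2 d}{9} = \frac{1}{3} + \frac{2 d^{2}}{9}$)
$f{\left(G{\left(Z \right)} \right)} - -443519 = \left(\frac{1}{3} + \frac{2 \left(\frac{31}{5}\right)^{2}}{9}\right)^{2} - -443519 = \left(\frac{1}{3} + \frac{2}{9} \cdot \frac{961}{25}\right)^{2} + 443519 = \left(\frac{1}{3} + \frac{1922}{225}\right)^{2} + 443519 = \left(\frac{1997}{225}\right)^{2} + 443519 = \frac{3988009}{50625} + 443519 = \frac{22457137384}{50625}$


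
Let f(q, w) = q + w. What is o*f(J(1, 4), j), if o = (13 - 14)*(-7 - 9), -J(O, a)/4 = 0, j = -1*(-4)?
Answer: 64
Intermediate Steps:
j = 4
J(O, a) = 0 (J(O, a) = -4*0 = 0)
o = 16 (o = -1*(-16) = 16)
o*f(J(1, 4), j) = 16*(0 + 4) = 16*4 = 64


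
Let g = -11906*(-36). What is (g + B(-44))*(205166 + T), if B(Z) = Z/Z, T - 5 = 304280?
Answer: 218359359267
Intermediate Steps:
T = 304285 (T = 5 + 304280 = 304285)
g = 428616
B(Z) = 1
(g + B(-44))*(205166 + T) = (428616 + 1)*(205166 + 304285) = 428617*509451 = 218359359267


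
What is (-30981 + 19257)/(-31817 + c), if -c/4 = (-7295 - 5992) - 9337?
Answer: -11724/58679 ≈ -0.19980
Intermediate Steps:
c = 90496 (c = -4*((-7295 - 5992) - 9337) = -4*(-13287 - 9337) = -4*(-22624) = 90496)
(-30981 + 19257)/(-31817 + c) = (-30981 + 19257)/(-31817 + 90496) = -11724/58679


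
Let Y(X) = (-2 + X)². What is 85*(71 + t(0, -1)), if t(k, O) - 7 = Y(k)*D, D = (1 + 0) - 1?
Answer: 6630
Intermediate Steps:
D = 0 (D = 1 - 1 = 0)
t(k, O) = 7 (t(k, O) = 7 + (-2 + k)²*0 = 7 + 0 = 7)
85*(71 + t(0, -1)) = 85*(71 + 7) = 85*78 = 6630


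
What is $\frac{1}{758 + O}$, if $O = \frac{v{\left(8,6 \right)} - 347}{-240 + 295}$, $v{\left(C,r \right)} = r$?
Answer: $\frac{5}{3759} \approx 0.0013301$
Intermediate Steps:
$O = - \frac{31}{5}$ ($O = \frac{6 - 347}{-240 + 295} = - \frac{341}{55} = \left(-341\right) \frac{1}{55} = - \frac{31}{5} \approx -6.2$)
$\frac{1}{758 + O} = \frac{1}{758 - \frac{31}{5}} = \frac{1}{\frac{3759}{5}} = \frac{5}{3759}$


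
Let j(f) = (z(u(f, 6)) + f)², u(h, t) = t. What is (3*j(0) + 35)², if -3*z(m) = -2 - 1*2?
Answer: 14641/9 ≈ 1626.8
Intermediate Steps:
z(m) = 4/3 (z(m) = -(-2 - 1*2)/3 = -(-2 - 2)/3 = -⅓*(-4) = 4/3)
j(f) = (4/3 + f)²
(3*j(0) + 35)² = (3*((4 + 3*0)²/9) + 35)² = (3*((4 + 0)²/9) + 35)² = (3*((⅑)*4²) + 35)² = (3*((⅑)*16) + 35)² = (3*(16/9) + 35)² = (16/3 + 35)² = (121/3)² = 14641/9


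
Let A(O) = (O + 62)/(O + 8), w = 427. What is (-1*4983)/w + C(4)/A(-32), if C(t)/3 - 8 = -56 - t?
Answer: 241533/2135 ≈ 113.13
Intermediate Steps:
C(t) = -144 - 3*t (C(t) = 24 + 3*(-56 - t) = 24 + (-168 - 3*t) = -144 - 3*t)
A(O) = (62 + O)/(8 + O)
(-1*4983)/w + C(4)/A(-32) = -1*4983/427 + (-144 - 3*4)/(((62 - 32)/(8 - 32))) = -4983*1/427 + (-144 - 12)/((30/(-24))) = -4983/427 - 156/((-1/24*30)) = -4983/427 - 156/(-5/4) = -4983/427 - 156*(-⅘) = -4983/427 + 624/5 = 241533/2135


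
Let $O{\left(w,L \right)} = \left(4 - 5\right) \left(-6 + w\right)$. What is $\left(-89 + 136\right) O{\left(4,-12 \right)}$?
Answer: $94$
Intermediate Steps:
$O{\left(w,L \right)} = 6 - w$ ($O{\left(w,L \right)} = - (-6 + w) = 6 - w$)
$\left(-89 + 136\right) O{\left(4,-12 \right)} = \left(-89 + 136\right) \left(6 - 4\right) = 47 \left(6 - 4\right) = 47 \cdot 2 = 94$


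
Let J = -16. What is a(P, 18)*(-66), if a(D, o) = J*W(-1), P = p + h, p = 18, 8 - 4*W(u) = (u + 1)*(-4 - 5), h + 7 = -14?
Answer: 2112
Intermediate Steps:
h = -21 (h = -7 - 14 = -21)
W(u) = 17/4 + 9*u/4 (W(u) = 2 - (u + 1)*(-4 - 5)/4 = 2 - (1 + u)*(-9)/4 = 2 - (-9 - 9*u)/4 = 2 + (9/4 + 9*u/4) = 17/4 + 9*u/4)
P = -3 (P = 18 - 21 = -3)
a(D, o) = -32 (a(D, o) = -16*(17/4 + (9/4)*(-1)) = -16*(17/4 - 9/4) = -16*2 = -32)
a(P, 18)*(-66) = -32*(-66) = 2112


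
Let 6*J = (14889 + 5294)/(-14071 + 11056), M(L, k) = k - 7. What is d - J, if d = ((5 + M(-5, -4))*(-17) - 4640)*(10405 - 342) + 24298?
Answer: -825656451457/18090 ≈ -4.5642e+7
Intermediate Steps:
M(L, k) = -7 + k
J = -20183/18090 (J = ((14889 + 5294)/(-14071 + 11056))/6 = (20183/(-3015))/6 = (20183*(-1/3015))/6 = (⅙)*(-20183/3015) = -20183/18090 ≈ -1.1157)
d = -45641596 (d = ((5 + (-7 - 4))*(-17) - 4640)*(10405 - 342) + 24298 = ((5 - 11)*(-17) - 4640)*10063 + 24298 = (-6*(-17) - 4640)*10063 + 24298 = (102 - 4640)*10063 + 24298 = -4538*10063 + 24298 = -45665894 + 24298 = -45641596)
d - J = -45641596 - 1*(-20183/18090) = -45641596 + 20183/18090 = -825656451457/18090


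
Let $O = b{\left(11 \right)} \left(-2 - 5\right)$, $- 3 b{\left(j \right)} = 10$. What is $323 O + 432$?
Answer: $\frac{23906}{3} \approx 7968.7$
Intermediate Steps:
$b{\left(j \right)} = - \frac{10}{3}$ ($b{\left(j \right)} = \left(- \frac{1}{3}\right) 10 = - \frac{10}{3}$)
$O = \frac{70}{3}$ ($O = - \frac{10 \left(-2 - 5\right)}{3} = \left(- \frac{10}{3}\right) \left(-7\right) = \frac{70}{3} \approx 23.333$)
$323 O + 432 = 323 \cdot \frac{70}{3} + 432 = \frac{22610}{3} + 432 = \frac{23906}{3}$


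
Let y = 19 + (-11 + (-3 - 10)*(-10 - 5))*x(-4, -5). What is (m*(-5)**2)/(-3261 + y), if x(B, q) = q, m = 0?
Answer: 0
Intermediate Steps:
y = -901 (y = 19 + (-11 + (-3 - 10)*(-10 - 5))*(-5) = 19 + (-11 - 13*(-15))*(-5) = 19 + (-11 + 195)*(-5) = 19 + 184*(-5) = 19 - 920 = -901)
(m*(-5)**2)/(-3261 + y) = (0*(-5)**2)/(-3261 - 901) = (0*25)/(-4162) = 0*(-1/4162) = 0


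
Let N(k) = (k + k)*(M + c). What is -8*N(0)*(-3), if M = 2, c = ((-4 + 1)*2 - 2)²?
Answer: 0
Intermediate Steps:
c = 64 (c = (-3*2 - 2)² = (-6 - 2)² = (-8)² = 64)
N(k) = 132*k (N(k) = (k + k)*(2 + 64) = (2*k)*66 = 132*k)
-8*N(0)*(-3) = -1056*0*(-3) = -8*0*(-3) = 0*(-3) = 0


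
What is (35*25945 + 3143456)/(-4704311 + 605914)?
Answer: -4051531/4098397 ≈ -0.98856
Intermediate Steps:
(35*25945 + 3143456)/(-4704311 + 605914) = (908075 + 3143456)/(-4098397) = 4051531*(-1/4098397) = -4051531/4098397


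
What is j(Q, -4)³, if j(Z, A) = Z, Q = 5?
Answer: 125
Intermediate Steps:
j(Q, -4)³ = 5³ = 125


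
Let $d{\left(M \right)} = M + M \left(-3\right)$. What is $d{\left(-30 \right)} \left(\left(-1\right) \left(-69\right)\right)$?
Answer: $4140$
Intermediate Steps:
$d{\left(M \right)} = - 2 M$ ($d{\left(M \right)} = M - 3 M = - 2 M$)
$d{\left(-30 \right)} \left(\left(-1\right) \left(-69\right)\right) = \left(-2\right) \left(-30\right) \left(\left(-1\right) \left(-69\right)\right) = 60 \cdot 69 = 4140$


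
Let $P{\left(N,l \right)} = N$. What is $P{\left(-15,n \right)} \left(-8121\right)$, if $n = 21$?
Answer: $121815$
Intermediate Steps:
$P{\left(-15,n \right)} \left(-8121\right) = \left(-15\right) \left(-8121\right) = 121815$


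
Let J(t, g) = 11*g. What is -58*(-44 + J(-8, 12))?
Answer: -5104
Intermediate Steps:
-58*(-44 + J(-8, 12)) = -58*(-44 + 11*12) = -58*(-44 + 132) = -58*88 = -5104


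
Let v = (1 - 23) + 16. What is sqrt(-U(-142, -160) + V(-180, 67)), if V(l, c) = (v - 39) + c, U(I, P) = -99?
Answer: 11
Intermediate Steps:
v = -6 (v = -22 + 16 = -6)
V(l, c) = -45 + c (V(l, c) = (-6 - 39) + c = -45 + c)
sqrt(-U(-142, -160) + V(-180, 67)) = sqrt(-1*(-99) + (-45 + 67)) = sqrt(99 + 22) = sqrt(121) = 11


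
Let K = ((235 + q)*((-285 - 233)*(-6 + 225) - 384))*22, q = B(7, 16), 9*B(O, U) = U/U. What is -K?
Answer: 1766275984/3 ≈ 5.8876e+8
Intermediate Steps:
B(O, U) = ⅑ (B(O, U) = (U/U)/9 = (⅑)*1 = ⅑)
q = ⅑ ≈ 0.11111
K = -1766275984/3 (K = ((235 + ⅑)*((-285 - 233)*(-6 + 225) - 384))*22 = (2116*(-518*219 - 384)/9)*22 = (2116*(-113442 - 384)/9)*22 = ((2116/9)*(-113826))*22 = -80285272/3*22 = -1766275984/3 ≈ -5.8876e+8)
-K = -1*(-1766275984/3) = 1766275984/3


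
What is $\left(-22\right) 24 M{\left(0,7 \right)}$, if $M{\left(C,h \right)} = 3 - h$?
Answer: $2112$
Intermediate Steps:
$\left(-22\right) 24 M{\left(0,7 \right)} = \left(-22\right) 24 \left(3 - 7\right) = - 528 \left(3 - 7\right) = \left(-528\right) \left(-4\right) = 2112$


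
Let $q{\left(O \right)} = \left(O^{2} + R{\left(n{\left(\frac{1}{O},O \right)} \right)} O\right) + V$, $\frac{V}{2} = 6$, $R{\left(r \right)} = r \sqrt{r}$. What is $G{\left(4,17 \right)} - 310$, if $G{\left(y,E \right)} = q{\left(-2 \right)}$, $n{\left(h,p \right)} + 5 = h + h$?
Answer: $-294 + 12 i \sqrt{6} \approx -294.0 + 29.394 i$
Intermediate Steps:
$n{\left(h,p \right)} = -5 + 2 h$ ($n{\left(h,p \right)} = -5 + \left(h + h\right) = -5 + 2 h$)
$R{\left(r \right)} = r^{\frac{3}{2}}$
$V = 12$ ($V = 2 \cdot 6 = 12$)
$q{\left(O \right)} = 12 + O^{2} + O \left(-5 + \frac{2}{O}\right)^{\frac{3}{2}}$ ($q{\left(O \right)} = \left(O^{2} + \left(-5 + \frac{2}{O}\right)^{\frac{3}{2}} O\right) + 12 = \left(O^{2} + O \left(-5 + \frac{2}{O}\right)^{\frac{3}{2}}\right) + 12 = 12 + O^{2} + O \left(-5 + \frac{2}{O}\right)^{\frac{3}{2}}$)
$G{\left(y,E \right)} = 16 + 12 i \sqrt{6}$ ($G{\left(y,E \right)} = 12 + \left(-2\right)^{2} - 2 \left(-5 + \frac{2}{-2}\right)^{\frac{3}{2}} = 12 + 4 - 2 \left(-5 + 2 \left(- \frac{1}{2}\right)\right)^{\frac{3}{2}} = 12 + 4 - 2 \left(-5 - 1\right)^{\frac{3}{2}} = 12 + 4 - 2 \left(-6\right)^{\frac{3}{2}} = 12 + 4 - 2 \left(- 6 i \sqrt{6}\right) = 12 + 4 + 12 i \sqrt{6} = 16 + 12 i \sqrt{6}$)
$G{\left(4,17 \right)} - 310 = \left(16 + 12 i \sqrt{6}\right) - 310 = -294 + 12 i \sqrt{6}$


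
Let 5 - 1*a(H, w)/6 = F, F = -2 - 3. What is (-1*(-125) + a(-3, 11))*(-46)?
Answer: -8510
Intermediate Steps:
F = -5
a(H, w) = 60 (a(H, w) = 30 - 6*(-5) = 30 + 30 = 60)
(-1*(-125) + a(-3, 11))*(-46) = (-1*(-125) + 60)*(-46) = (125 + 60)*(-46) = 185*(-46) = -8510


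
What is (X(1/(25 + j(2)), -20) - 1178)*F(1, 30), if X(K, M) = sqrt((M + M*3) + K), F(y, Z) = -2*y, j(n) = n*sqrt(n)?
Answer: 2356 - 2*sqrt(-1999 - 160*sqrt(2))/sqrt(25 + 2*sqrt(2)) ≈ 2356.0 - 17.885*I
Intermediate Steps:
j(n) = n**(3/2)
X(K, M) = sqrt(K + 4*M) (X(K, M) = sqrt((M + 3*M) + K) = sqrt(4*M + K) = sqrt(K + 4*M))
(X(1/(25 + j(2)), -20) - 1178)*F(1, 30) = (sqrt(1/(25 + 2**(3/2)) + 4*(-20)) - 1178)*(-2*1) = (sqrt(1/(25 + 2*sqrt(2)) - 80) - 1178)*(-2) = (sqrt(-80 + 1/(25 + 2*sqrt(2))) - 1178)*(-2) = (-1178 + sqrt(-80 + 1/(25 + 2*sqrt(2))))*(-2) = 2356 - 2*sqrt(-80 + 1/(25 + 2*sqrt(2)))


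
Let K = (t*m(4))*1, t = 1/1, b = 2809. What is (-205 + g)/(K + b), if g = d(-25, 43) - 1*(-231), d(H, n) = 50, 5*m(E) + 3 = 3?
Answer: 76/2809 ≈ 0.027056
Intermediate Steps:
m(E) = 0 (m(E) = -⅗ + (⅕)*3 = -⅗ + ⅗ = 0)
t = 1
g = 281 (g = 50 - 1*(-231) = 50 + 231 = 281)
K = 0 (K = (1*0)*1 = 0*1 = 0)
(-205 + g)/(K + b) = (-205 + 281)/(0 + 2809) = 76/2809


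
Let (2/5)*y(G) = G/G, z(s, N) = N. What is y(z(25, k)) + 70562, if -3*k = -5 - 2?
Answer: 141129/2 ≈ 70565.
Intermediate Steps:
k = 7/3 (k = -(-5 - 2)/3 = -1/3*(-7) = 7/3 ≈ 2.3333)
y(G) = 5/2 (y(G) = 5*(G/G)/2 = (5/2)*1 = 5/2)
y(z(25, k)) + 70562 = 5/2 + 70562 = 141129/2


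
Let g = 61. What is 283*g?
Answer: 17263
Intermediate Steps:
283*g = 283*61 = 17263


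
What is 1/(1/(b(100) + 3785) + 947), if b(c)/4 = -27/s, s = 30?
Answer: 18907/17904934 ≈ 0.0010560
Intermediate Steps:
b(c) = -18/5 (b(c) = 4*(-27/30) = 4*(-27*1/30) = 4*(-9/10) = -18/5)
1/(1/(b(100) + 3785) + 947) = 1/(1/(-18/5 + 3785) + 947) = 1/(1/(18907/5) + 947) = 1/(5/18907 + 947) = 1/(17904934/18907) = 18907/17904934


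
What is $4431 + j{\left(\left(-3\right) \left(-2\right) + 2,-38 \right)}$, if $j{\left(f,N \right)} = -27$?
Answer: $4404$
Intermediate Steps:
$4431 + j{\left(\left(-3\right) \left(-2\right) + 2,-38 \right)} = 4431 - 27 = 4404$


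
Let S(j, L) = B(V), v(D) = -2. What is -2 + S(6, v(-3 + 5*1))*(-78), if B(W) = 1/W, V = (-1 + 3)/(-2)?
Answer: 76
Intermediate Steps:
V = -1 (V = 2*(-½) = -1)
S(j, L) = -1 (S(j, L) = 1/(-1) = -1)
-2 + S(6, v(-3 + 5*1))*(-78) = -2 - 1*(-78) = -2 + 78 = 76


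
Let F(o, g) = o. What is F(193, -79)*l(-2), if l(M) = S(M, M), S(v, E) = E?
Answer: -386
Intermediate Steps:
l(M) = M
F(193, -79)*l(-2) = 193*(-2) = -386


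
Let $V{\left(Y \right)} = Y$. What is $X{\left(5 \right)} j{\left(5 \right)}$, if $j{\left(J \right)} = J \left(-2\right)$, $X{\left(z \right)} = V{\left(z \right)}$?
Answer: $-50$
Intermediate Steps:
$X{\left(z \right)} = z$
$j{\left(J \right)} = - 2 J$
$X{\left(5 \right)} j{\left(5 \right)} = 5 \left(\left(-2\right) 5\right) = 5 \left(-10\right) = -50$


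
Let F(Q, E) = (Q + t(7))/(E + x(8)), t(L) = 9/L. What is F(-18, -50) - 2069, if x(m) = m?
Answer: -202723/98 ≈ -2068.6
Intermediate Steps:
F(Q, E) = (9/7 + Q)/(8 + E) (F(Q, E) = (Q + 9/7)/(E + 8) = (Q + 9*(⅐))/(8 + E) = (Q + 9/7)/(8 + E) = (9/7 + Q)/(8 + E))
F(-18, -50) - 2069 = (9/7 - 18)/(8 - 50) - 2069 = -117/7/(-42) - 2069 = -1/42*(-117/7) - 2069 = 39/98 - 2069 = -202723/98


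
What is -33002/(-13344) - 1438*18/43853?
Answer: 550920305/292587216 ≈ 1.8829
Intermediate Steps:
-33002/(-13344) - 1438*18/43853 = -33002*(-1/13344) - 25884*1/43853 = 16501/6672 - 25884/43853 = 550920305/292587216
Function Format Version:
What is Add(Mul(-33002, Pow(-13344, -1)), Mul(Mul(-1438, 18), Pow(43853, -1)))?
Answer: Rational(550920305, 292587216) ≈ 1.8829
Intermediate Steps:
Add(Mul(-33002, Pow(-13344, -1)), Mul(Mul(-1438, 18), Pow(43853, -1))) = Add(Mul(-33002, Rational(-1, 13344)), Mul(-25884, Rational(1, 43853))) = Add(Rational(16501, 6672), Rational(-25884, 43853)) = Rational(550920305, 292587216)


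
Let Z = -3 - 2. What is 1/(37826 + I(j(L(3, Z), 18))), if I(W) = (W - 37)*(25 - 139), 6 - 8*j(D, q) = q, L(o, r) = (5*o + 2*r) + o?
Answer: 1/42215 ≈ 2.3688e-5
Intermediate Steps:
Z = -5
L(o, r) = 2*r + 6*o (L(o, r) = (2*r + 5*o) + o = 2*r + 6*o)
j(D, q) = 3/4 - q/8
I(W) = 4218 - 114*W (I(W) = (-37 + W)*(-114) = 4218 - 114*W)
1/(37826 + I(j(L(3, Z), 18))) = 1/(37826 + (4218 - 114*(3/4 - 1/8*18))) = 1/(37826 + (4218 - 114*(3/4 - 9/4))) = 1/(37826 + (4218 - 114*(-3/2))) = 1/(37826 + (4218 + 171)) = 1/(37826 + 4389) = 1/42215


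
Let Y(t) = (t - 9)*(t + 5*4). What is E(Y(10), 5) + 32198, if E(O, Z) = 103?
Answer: 32301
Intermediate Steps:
Y(t) = (-9 + t)*(20 + t) (Y(t) = (-9 + t)*(t + 20) = (-9 + t)*(20 + t))
E(Y(10), 5) + 32198 = 103 + 32198 = 32301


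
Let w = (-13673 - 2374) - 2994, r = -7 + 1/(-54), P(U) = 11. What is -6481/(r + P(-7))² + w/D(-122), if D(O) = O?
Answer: -1425458487/5639450 ≈ -252.77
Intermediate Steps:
r = -379/54 (r = -7 - 1/54 = -379/54 ≈ -7.0185)
w = -19041 (w = -16047 - 2994 = -19041)
-6481/(r + P(-7))² + w/D(-122) = -6481/(-379/54 + 11)² - 19041/(-122) = -6481/((215/54)²) - 19041*(-1/122) = -6481/46225/2916 + 19041/122 = -6481*2916/46225 + 19041/122 = -18898596/46225 + 19041/122 = -1425458487/5639450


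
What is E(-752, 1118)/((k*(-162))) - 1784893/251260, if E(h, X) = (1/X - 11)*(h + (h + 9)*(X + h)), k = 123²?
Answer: -477777894663971/57373210166220 ≈ -8.3275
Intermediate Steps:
k = 15129
E(h, X) = (-11 + 1/X)*(h + (9 + h)*(X + h))
E(-752, 1118)/((k*(-162))) - 1784893/251260 = (((-752)² + 10*(-752) - 1*1118*(-9 + 11*(-752)² + 99*1118 + 109*(-752) + 11*1118*(-752)))/1118)/((15129*(-162))) - 1784893/251260 = ((565504 - 7520 - 1*1118*(-9 + 11*565504 + 110682 - 81968 - 9248096))/1118)/(-2450898) - 1784893*1/251260 = ((565504 - 7520 - 1*1118*(-9 + 6220544 + 110682 - 81968 - 9248096))/1118)*(-1/2450898) - 1784893/251260 = ((565504 - 7520 - 1*1118*(-2998847))/1118)*(-1/2450898) - 1784893/251260 = ((565504 - 7520 + 3352710946)/1118)*(-1/2450898) - 1784893/251260 = ((1/1118)*3353268930)*(-1/2450898) - 1784893/251260 = (1676634465/559)*(-1/2450898) - 1784893/251260 = -558878155/456683994 - 1784893/251260 = -477777894663971/57373210166220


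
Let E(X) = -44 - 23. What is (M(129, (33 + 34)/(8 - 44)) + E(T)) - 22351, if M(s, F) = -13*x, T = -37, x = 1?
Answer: -22431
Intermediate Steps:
M(s, F) = -13 (M(s, F) = -13*1 = -13)
E(X) = -67
(M(129, (33 + 34)/(8 - 44)) + E(T)) - 22351 = (-13 - 67) - 22351 = -80 - 22351 = -22431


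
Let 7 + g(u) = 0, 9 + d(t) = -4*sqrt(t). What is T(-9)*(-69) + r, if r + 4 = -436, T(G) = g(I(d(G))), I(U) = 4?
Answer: 43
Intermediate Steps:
d(t) = -9 - 4*sqrt(t)
g(u) = -7 (g(u) = -7 + 0 = -7)
T(G) = -7
r = -440 (r = -4 - 436 = -440)
T(-9)*(-69) + r = -7*(-69) - 440 = 483 - 440 = 43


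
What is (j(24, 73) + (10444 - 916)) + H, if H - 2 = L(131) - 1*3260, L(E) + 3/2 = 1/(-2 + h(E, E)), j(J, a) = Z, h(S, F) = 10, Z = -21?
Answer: 49981/8 ≈ 6247.6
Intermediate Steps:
j(J, a) = -21
L(E) = -11/8 (L(E) = -3/2 + 1/(-2 + 10) = -3/2 + 1/8 = -3/2 + ⅛ = -11/8)
H = -26075/8 (H = 2 + (-11/8 - 1*3260) = 2 + (-11/8 - 3260) = 2 - 26091/8 = -26075/8 ≈ -3259.4)
(j(24, 73) + (10444 - 916)) + H = (-21 + (10444 - 916)) - 26075/8 = (-21 + 9528) - 26075/8 = 9507 - 26075/8 = 49981/8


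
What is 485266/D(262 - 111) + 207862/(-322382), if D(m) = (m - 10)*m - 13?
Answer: 38004533994/1714911049 ≈ 22.161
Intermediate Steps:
D(m) = -13 + m*(-10 + m) (D(m) = (-10 + m)*m - 13 = m*(-10 + m) - 13 = -13 + m*(-10 + m))
485266/D(262 - 111) + 207862/(-322382) = 485266/(-13 + (262 - 111)² - 10*(262 - 111)) + 207862/(-322382) = 485266/(-13 + 151² - 10*151) + 207862*(-1/322382) = 485266/(-13 + 22801 - 1510) - 103931/161191 = 485266/21278 - 103931/161191 = 485266*(1/21278) - 103931/161191 = 242633/10639 - 103931/161191 = 38004533994/1714911049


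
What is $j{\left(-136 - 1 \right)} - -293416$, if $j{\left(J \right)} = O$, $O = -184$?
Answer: $293232$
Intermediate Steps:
$j{\left(J \right)} = -184$
$j{\left(-136 - 1 \right)} - -293416 = -184 - -293416 = -184 + 293416 = 293232$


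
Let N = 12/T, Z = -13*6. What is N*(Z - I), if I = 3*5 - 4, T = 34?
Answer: -534/17 ≈ -31.412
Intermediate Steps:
I = 11 (I = 15 - 4 = 11)
Z = -78
N = 6/17 (N = 12/34 = 12*(1/34) = 6/17 ≈ 0.35294)
N*(Z - I) = 6*(-78 - 1*11)/17 = 6*(-78 - 11)/17 = (6/17)*(-89) = -534/17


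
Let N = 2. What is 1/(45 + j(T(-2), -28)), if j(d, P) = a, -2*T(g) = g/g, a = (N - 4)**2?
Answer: 1/49 ≈ 0.020408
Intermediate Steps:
a = 4 (a = (2 - 4)**2 = (-2)**2 = 4)
T(g) = -1/2 (T(g) = -g/(2*g) = -1/2*1 = -1/2)
j(d, P) = 4
1/(45 + j(T(-2), -28)) = 1/(45 + 4) = 1/49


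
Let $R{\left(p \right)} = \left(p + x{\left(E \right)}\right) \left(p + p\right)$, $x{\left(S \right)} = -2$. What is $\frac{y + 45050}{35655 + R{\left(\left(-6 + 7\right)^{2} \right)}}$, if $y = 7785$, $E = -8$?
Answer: $\frac{52835}{35653} \approx 1.4819$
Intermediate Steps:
$R{\left(p \right)} = 2 p \left(-2 + p\right)$ ($R{\left(p \right)} = \left(p - 2\right) \left(p + p\right) = \left(-2 + p\right) 2 p = 2 p \left(-2 + p\right)$)
$\frac{y + 45050}{35655 + R{\left(\left(-6 + 7\right)^{2} \right)}} = \frac{7785 + 45050}{35655 + 2 \left(-6 + 7\right)^{2} \left(-2 + \left(-6 + 7\right)^{2}\right)} = \frac{52835}{35655 + 2 \cdot 1^{2} \left(-2 + 1^{2}\right)} = \frac{52835}{35655 + 2 \cdot 1 \left(-2 + 1\right)} = \frac{52835}{35655 + 2 \cdot 1 \left(-1\right)} = \frac{52835}{35655 - 2} = \frac{52835}{35653}$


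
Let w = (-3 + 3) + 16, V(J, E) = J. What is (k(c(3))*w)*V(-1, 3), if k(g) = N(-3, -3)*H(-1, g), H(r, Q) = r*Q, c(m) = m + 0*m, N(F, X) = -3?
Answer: -144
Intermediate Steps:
c(m) = m (c(m) = m + 0 = m)
H(r, Q) = Q*r
k(g) = 3*g (k(g) = -3*g*(-1) = -(-3)*g = 3*g)
w = 16 (w = 0 + 16 = 16)
(k(c(3))*w)*V(-1, 3) = ((3*3)*16)*(-1) = (9*16)*(-1) = 144*(-1) = -144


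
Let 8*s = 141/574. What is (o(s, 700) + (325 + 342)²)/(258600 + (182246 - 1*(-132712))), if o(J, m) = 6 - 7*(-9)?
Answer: 222479/286779 ≈ 0.77579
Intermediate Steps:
s = 141/4592 (s = (141/574)/8 = (141*(1/574))/8 = (⅛)*(141/574) = 141/4592 ≈ 0.030706)
o(J, m) = 69 (o(J, m) = 6 + 63 = 69)
(o(s, 700) + (325 + 342)²)/(258600 + (182246 - 1*(-132712))) = (69 + (325 + 342)²)/(258600 + (182246 - 1*(-132712))) = (69 + 667²)/(258600 + (182246 + 132712)) = (69 + 444889)/(258600 + 314958) = 444958/573558 = 444958*(1/573558) = 222479/286779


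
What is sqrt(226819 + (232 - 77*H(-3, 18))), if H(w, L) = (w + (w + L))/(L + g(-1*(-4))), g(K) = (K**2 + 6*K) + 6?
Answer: sqrt(3632585)/4 ≈ 476.48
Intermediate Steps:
g(K) = 6 + K**2 + 6*K
H(w, L) = (L + 2*w)/(46 + L) (H(w, L) = (w + (w + L))/(L + (6 + (-1*(-4))**2 + 6*(-1*(-4)))) = (w + (L + w))/(L + (6 + 4**2 + 6*4)) = (L + 2*w)/(L + (6 + 16 + 24)) = (L + 2*w)/(L + 46) = (L + 2*w)/(46 + L))
sqrt(226819 + (232 - 77*H(-3, 18))) = sqrt(226819 + (232 - 77*(18 + 2*(-3))/(46 + 18))) = sqrt(226819 + (232 - 77*(18 - 6)/64)) = sqrt(226819 + (232 - 77*12/64)) = sqrt(226819 + (232 - 77*3/16)) = sqrt(226819 + (232 - 231/16)) = sqrt(226819 + 3481/16) = sqrt(3632585/16) = sqrt(3632585)/4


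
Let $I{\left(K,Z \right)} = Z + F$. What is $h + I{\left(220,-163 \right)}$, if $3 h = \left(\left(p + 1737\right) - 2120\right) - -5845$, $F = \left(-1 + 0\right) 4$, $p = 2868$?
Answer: $\frac{7829}{3} \approx 2609.7$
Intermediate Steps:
$F = -4$ ($F = \left(-1\right) 4 = -4$)
$I{\left(K,Z \right)} = -4 + Z$ ($I{\left(K,Z \right)} = Z - 4 = -4 + Z$)
$h = \frac{8330}{3}$ ($h = \frac{\left(\left(2868 + 1737\right) - 2120\right) - -5845}{3} = \frac{\left(4605 - 2120\right) + 5845}{3} = \frac{2485 + 5845}{3} = \frac{1}{3} \cdot 8330 = \frac{8330}{3} \approx 2776.7$)
$h + I{\left(220,-163 \right)} = \frac{8330}{3} - 167 = \frac{7829}{3}$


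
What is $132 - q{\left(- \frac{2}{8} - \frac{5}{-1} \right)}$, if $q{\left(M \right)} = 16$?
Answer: $116$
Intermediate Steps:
$132 - q{\left(- \frac{2}{8} - \frac{5}{-1} \right)} = 132 - 16 = 116$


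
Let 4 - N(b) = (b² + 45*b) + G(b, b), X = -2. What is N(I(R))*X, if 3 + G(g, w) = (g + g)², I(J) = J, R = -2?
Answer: -154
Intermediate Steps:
G(g, w) = -3 + 4*g² (G(g, w) = -3 + (g + g)² = -3 + (2*g)² = -3 + 4*g²)
N(b) = 7 - 45*b - 5*b² (N(b) = 4 - ((b² + 45*b) + (-3 + 4*b²)) = 4 - (-3 + 5*b² + 45*b) = 4 + (3 - 45*b - 5*b²) = 7 - 45*b - 5*b²)
N(I(R))*X = (7 - 45*(-2) - 5*(-2)²)*(-2) = (7 + 90 - 5*4)*(-2) = (7 + 90 - 20)*(-2) = 77*(-2) = -154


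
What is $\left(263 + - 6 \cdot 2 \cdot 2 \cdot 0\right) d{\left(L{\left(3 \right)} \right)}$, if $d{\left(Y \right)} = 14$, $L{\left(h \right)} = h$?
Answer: $3682$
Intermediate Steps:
$\left(263 + - 6 \cdot 2 \cdot 2 \cdot 0\right) d{\left(L{\left(3 \right)} \right)} = \left(263 + - 6 \cdot 2 \cdot 2 \cdot 0\right) 14 = \left(263 + \left(-6\right) 4 \cdot 0\right) 14 = \left(263 - 0\right) 14 = \left(263 + 0\right) 14 = 263 \cdot 14 = 3682$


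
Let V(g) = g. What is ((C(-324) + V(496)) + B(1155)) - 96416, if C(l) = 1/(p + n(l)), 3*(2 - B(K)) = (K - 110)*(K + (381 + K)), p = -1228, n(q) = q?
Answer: -1603655217/1552 ≈ -1.0333e+6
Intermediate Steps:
B(K) = 2 - (-110 + K)*(381 + 2*K)/3 (B(K) = 2 - (K - 110)*(K + (381 + K))/3 = 2 - (-110 + K)*(381 + 2*K)/3)
C(l) = 1/(-1228 + l)
((C(-324) + V(496)) + B(1155)) - 96416 = ((1/(-1228 - 324) + 496) + (13972 - 161/3*1155 - 2/3*1155**2)) - 96416 = ((1/(-1552) + 496) + (13972 - 61985 - 2/3*1334025)) - 96416 = ((-1/1552 + 496) + (13972 - 61985 - 889350)) - 96416 = (769791/1552 - 937363) - 96416 = -1454017585/1552 - 96416 = -1603655217/1552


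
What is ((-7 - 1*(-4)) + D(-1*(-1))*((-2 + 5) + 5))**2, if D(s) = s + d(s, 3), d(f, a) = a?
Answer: 841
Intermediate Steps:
D(s) = 3 + s (D(s) = s + 3 = 3 + s)
((-7 - 1*(-4)) + D(-1*(-1))*((-2 + 5) + 5))**2 = ((-7 - 1*(-4)) + (3 - 1*(-1))*((-2 + 5) + 5))**2 = ((-7 + 4) + (3 + 1)*(3 + 5))**2 = (-3 + 4*8)**2 = (-3 + 32)**2 = 29**2 = 841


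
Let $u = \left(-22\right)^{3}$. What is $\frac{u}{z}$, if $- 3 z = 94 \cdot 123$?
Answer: $\frac{5324}{1927} \approx 2.7628$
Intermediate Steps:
$u = -10648$
$z = -3854$ ($z = - \frac{94 \cdot 123}{3} = \left(- \frac{1}{3}\right) 11562 = -3854$)
$\frac{u}{z} = - \frac{10648}{-3854} = \left(-10648\right) \left(- \frac{1}{3854}\right) = \frac{5324}{1927}$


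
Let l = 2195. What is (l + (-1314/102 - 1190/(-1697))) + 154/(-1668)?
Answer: 52516545055/24060066 ≈ 2182.7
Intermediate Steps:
(l + (-1314/102 - 1190/(-1697))) + 154/(-1668) = (2195 + (-1314/102 - 1190/(-1697))) + 154/(-1668) = (2195 + (-1314*1/102 - 1190*(-1/1697))) + 154*(-1/1668) = (2195 + (-219/17 + 1190/1697)) - 77/834 = (2195 - 351413/28849) - 77/834 = 62972142/28849 - 77/834 = 52516545055/24060066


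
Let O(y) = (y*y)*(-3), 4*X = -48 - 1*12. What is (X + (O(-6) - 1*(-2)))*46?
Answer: -5566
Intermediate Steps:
X = -15 (X = (-48 - 1*12)/4 = (-48 - 12)/4 = (¼)*(-60) = -15)
O(y) = -3*y² (O(y) = y²*(-3) = -3*y²)
(X + (O(-6) - 1*(-2)))*46 = (-15 + (-3*(-6)² - 1*(-2)))*46 = (-15 + (-3*36 + 2))*46 = (-15 + (-108 + 2))*46 = (-15 - 106)*46 = -121*46 = -5566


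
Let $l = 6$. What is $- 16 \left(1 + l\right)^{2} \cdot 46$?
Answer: $-36064$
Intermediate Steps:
$- 16 \left(1 + l\right)^{2} \cdot 46 = - 16 \left(1 + 6\right)^{2} \cdot 46 = - 16 \cdot 7^{2} \cdot 46 = \left(-16\right) 49 \cdot 46 = \left(-784\right) 46 = -36064$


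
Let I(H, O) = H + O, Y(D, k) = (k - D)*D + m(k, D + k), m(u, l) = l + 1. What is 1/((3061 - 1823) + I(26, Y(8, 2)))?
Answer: 1/1227 ≈ 0.00081500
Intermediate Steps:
m(u, l) = 1 + l
Y(D, k) = 1 + D + k + D*(k - D) (Y(D, k) = (k - D)*D + (1 + (D + k)) = D*(k - D) + (1 + D + k) = 1 + D + k + D*(k - D))
1/((3061 - 1823) + I(26, Y(8, 2))) = 1/((3061 - 1823) + (26 + (1 + 8 + 2 - 1*8² + 8*2))) = 1/(1238 + (26 + (1 + 8 + 2 - 1*64 + 16))) = 1/(1238 + (26 + (1 + 8 + 2 - 64 + 16))) = 1/(1238 + (26 - 37)) = 1/(1238 - 11) = 1/1227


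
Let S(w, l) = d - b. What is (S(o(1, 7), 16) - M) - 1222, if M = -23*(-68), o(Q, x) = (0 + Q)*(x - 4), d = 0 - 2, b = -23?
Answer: -2765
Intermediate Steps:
d = -2
o(Q, x) = Q*(-4 + x)
S(w, l) = 21 (S(w, l) = -2 - 1*(-23) = -2 + 23 = 21)
M = 1564
(S(o(1, 7), 16) - M) - 1222 = (21 - 1*1564) - 1222 = (21 - 1564) - 1222 = -1543 - 1222 = -2765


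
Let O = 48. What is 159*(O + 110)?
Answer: 25122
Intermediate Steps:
159*(O + 110) = 159*(48 + 110) = 159*158 = 25122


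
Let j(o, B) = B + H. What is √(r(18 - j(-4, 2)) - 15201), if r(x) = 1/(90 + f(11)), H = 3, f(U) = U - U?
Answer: I*√13680890/30 ≈ 123.29*I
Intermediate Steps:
f(U) = 0
j(o, B) = 3 + B (j(o, B) = B + 3 = 3 + B)
r(x) = 1/90 (r(x) = 1/(90 + 0) = 1/90)
√(r(18 - j(-4, 2)) - 15201) = √(1/90 - 15201) = √(-1368089/90) = I*√13680890/30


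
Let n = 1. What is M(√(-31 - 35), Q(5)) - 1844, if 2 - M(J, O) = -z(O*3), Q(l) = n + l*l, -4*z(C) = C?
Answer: -3723/2 ≈ -1861.5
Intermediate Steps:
z(C) = -C/4
Q(l) = 1 + l² (Q(l) = 1 + l*l = 1 + l²)
M(J, O) = 2 - 3*O/4 (M(J, O) = 2 - (-1)*(-O*3/4) = 2 - (-1)*(-3*O/4) = 2 - 3*O/4)
M(√(-31 - 35), Q(5)) - 1844 = (2 - 3*(1 + 5²)/4) - 1844 = (2 - 3*(1 + 25)/4) - 1844 = (2 - ¾*26) - 1844 = (2 - 39/2) - 1844 = -35/2 - 1844 = -3723/2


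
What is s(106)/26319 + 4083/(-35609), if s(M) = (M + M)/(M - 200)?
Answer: -5054416973/44048083737 ≈ -0.11475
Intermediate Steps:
s(M) = 2*M/(-200 + M) (s(M) = (2*M)/(-200 + M) = 2*M/(-200 + M))
s(106)/26319 + 4083/(-35609) = (2*106/(-200 + 106))/26319 + 4083/(-35609) = (2*106/(-94))*(1/26319) + 4083*(-1/35609) = (2*106*(-1/94))*(1/26319) - 4083/35609 = -106/47*1/26319 - 4083/35609 = -106/1236993 - 4083/35609 = -5054416973/44048083737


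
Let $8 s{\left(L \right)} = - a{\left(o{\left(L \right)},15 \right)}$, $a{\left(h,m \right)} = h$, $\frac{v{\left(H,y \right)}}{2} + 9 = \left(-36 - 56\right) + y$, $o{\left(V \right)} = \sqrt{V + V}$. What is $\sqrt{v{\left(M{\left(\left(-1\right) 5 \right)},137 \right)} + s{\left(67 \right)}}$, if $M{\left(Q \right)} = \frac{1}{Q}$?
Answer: $\frac{\sqrt{1152 - 2 \sqrt{134}}}{4} \approx 8.3996$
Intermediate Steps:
$o{\left(V \right)} = \sqrt{2} \sqrt{V}$ ($o{\left(V \right)} = \sqrt{2 V} = \sqrt{2} \sqrt{V}$)
$v{\left(H,y \right)} = -202 + 2 y$ ($v{\left(H,y \right)} = -18 + 2 \left(\left(-36 - 56\right) + y\right) = -18 + 2 \left(-92 + y\right) = -18 + \left(-184 + 2 y\right) = -202 + 2 y$)
$s{\left(L \right)} = - \frac{\sqrt{2} \sqrt{L}}{8}$ ($s{\left(L \right)} = \frac{\left(-1\right) \sqrt{2} \sqrt{L}}{8} = - \frac{\sqrt{2} \sqrt{L}}{8}$)
$\sqrt{v{\left(M{\left(\left(-1\right) 5 \right)},137 \right)} + s{\left(67 \right)}} = \sqrt{\left(-202 + 2 \cdot 137\right) - \frac{\sqrt{2} \sqrt{67}}{8}} = \sqrt{\left(-202 + 274\right) - \frac{\sqrt{134}}{8}} = \sqrt{72 - \frac{\sqrt{134}}{8}}$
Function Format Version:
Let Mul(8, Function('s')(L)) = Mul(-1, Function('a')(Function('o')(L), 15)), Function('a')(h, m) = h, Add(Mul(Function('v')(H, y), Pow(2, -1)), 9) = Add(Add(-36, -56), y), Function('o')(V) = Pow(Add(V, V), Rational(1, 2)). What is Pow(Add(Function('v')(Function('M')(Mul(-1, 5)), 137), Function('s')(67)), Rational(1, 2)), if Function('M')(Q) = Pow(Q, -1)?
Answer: Mul(Rational(1, 4), Pow(Add(1152, Mul(-2, Pow(134, Rational(1, 2)))), Rational(1, 2))) ≈ 8.3996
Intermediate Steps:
Function('o')(V) = Mul(Pow(2, Rational(1, 2)), Pow(V, Rational(1, 2))) (Function('o')(V) = Pow(Mul(2, V), Rational(1, 2)) = Mul(Pow(2, Rational(1, 2)), Pow(V, Rational(1, 2))))
Function('v')(H, y) = Add(-202, Mul(2, y)) (Function('v')(H, y) = Add(-18, Mul(2, Add(Add(-36, -56), y))) = Add(-18, Mul(2, Add(-92, y))) = Add(-18, Add(-184, Mul(2, y))) = Add(-202, Mul(2, y)))
Function('s')(L) = Mul(Rational(-1, 8), Pow(2, Rational(1, 2)), Pow(L, Rational(1, 2))) (Function('s')(L) = Mul(Rational(1, 8), Mul(-1, Mul(Pow(2, Rational(1, 2)), Pow(L, Rational(1, 2))))) = Mul(Rational(1, 8), Mul(-1, Pow(2, Rational(1, 2)), Pow(L, Rational(1, 2)))) = Mul(Rational(-1, 8), Pow(2, Rational(1, 2)), Pow(L, Rational(1, 2))))
Pow(Add(Function('v')(Function('M')(Mul(-1, 5)), 137), Function('s')(67)), Rational(1, 2)) = Pow(Add(Add(-202, Mul(2, 137)), Mul(Rational(-1, 8), Pow(2, Rational(1, 2)), Pow(67, Rational(1, 2)))), Rational(1, 2)) = Pow(Add(Add(-202, 274), Mul(Rational(-1, 8), Pow(134, Rational(1, 2)))), Rational(1, 2)) = Pow(Add(72, Mul(Rational(-1, 8), Pow(134, Rational(1, 2)))), Rational(1, 2))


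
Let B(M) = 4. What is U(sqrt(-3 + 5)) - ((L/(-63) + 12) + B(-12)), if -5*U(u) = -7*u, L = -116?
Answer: -1124/63 + 7*sqrt(2)/5 ≈ -15.861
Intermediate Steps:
U(u) = 7*u/5 (U(u) = -(-7)*u/5 = 7*u/5)
U(sqrt(-3 + 5)) - ((L/(-63) + 12) + B(-12)) = 7*sqrt(-3 + 5)/5 - ((-116/(-63) + 12) + 4) = 7*sqrt(2)/5 - ((-116*(-1/63) + 12) + 4) = 7*sqrt(2)/5 - ((116/63 + 12) + 4) = 7*sqrt(2)/5 - (872/63 + 4) = 7*sqrt(2)/5 - 1*1124/63 = 7*sqrt(2)/5 - 1124/63 = -1124/63 + 7*sqrt(2)/5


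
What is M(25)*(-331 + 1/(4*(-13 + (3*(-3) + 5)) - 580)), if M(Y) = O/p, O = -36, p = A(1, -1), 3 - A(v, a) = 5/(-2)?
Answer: 19499/9 ≈ 2166.6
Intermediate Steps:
A(v, a) = 11/2 (A(v, a) = 3 - 5/(-2) = 3 - 5*(-1)/2 = 3 - 1*(-5/2) = 3 + 5/2 = 11/2)
p = 11/2 ≈ 5.5000
M(Y) = -72/11 (M(Y) = -36/11/2 = -36*2/11 = -72/11)
M(25)*(-331 + 1/(4*(-13 + (3*(-3) + 5)) - 580)) = -72*(-331 + 1/(4*(-13 + (3*(-3) + 5)) - 580))/11 = -72*(-331 + 1/(4*(-13 + (-9 + 5)) - 580))/11 = -72*(-331 + 1/(4*(-13 - 4) - 580))/11 = -72*(-331 + 1/(4*(-17) - 580))/11 = -72*(-331 + 1/(-68 - 580))/11 = -72*(-331 + 1/(-648))/11 = -72*(-331 - 1/648)/11 = -72/11*(-214489/648) = 19499/9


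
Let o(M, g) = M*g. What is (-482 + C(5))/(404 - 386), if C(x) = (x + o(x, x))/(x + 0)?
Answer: -238/9 ≈ -26.444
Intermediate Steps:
C(x) = (x + x²)/x (C(x) = (x + x*x)/(x + 0) = (x + x²)/x)
(-482 + C(5))/(404 - 386) = (-482 + (1 + 5))/(404 - 386) = (-482 + 6)/18 = -476*1/18 = -238/9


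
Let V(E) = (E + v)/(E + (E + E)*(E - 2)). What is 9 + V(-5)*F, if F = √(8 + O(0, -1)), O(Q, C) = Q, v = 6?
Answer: 9 + 2*√2/65 ≈ 9.0435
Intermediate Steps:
V(E) = (6 + E)/(E + 2*E*(-2 + E)) (V(E) = (E + 6)/(E + (E + E)*(E - 2)) = (6 + E)/(E + (2*E)*(-2 + E)) = (6 + E)/(E + 2*E*(-2 + E)))
F = 2*√2 (F = √(8 + 0) = √8 = 2*√2 ≈ 2.8284)
9 + V(-5)*F = 9 + ((6 - 5)/((-5)*(-3 + 2*(-5))))*(2*√2) = 9 + (-⅕*1/(-3 - 10))*(2*√2) = 9 + (-⅕*1/(-13))*(2*√2) = 9 + (-⅕*(-1/13)*1)*(2*√2) = 9 + (2*√2)/65 = 9 + 2*√2/65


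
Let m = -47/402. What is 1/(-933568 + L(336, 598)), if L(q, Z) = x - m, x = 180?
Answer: -402/375221929 ≈ -1.0714e-6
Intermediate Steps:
m = -47/402 (m = -47*1/402 = -47/402 ≈ -0.11692)
L(q, Z) = 72407/402 (L(q, Z) = 180 - 1*(-47/402) = 180 + 47/402 = 72407/402)
1/(-933568 + L(336, 598)) = 1/(-933568 + 72407/402) = 1/(-375221929/402) = -402/375221929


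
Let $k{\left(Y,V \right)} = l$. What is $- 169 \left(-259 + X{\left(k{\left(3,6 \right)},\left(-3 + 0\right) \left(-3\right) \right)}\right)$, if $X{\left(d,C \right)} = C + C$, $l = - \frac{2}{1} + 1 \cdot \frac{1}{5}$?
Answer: $40729$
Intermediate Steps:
$l = - \frac{9}{5}$ ($l = \left(-2\right) 1 + 1 \cdot \frac{1}{5} = -2 + \frac{1}{5} = - \frac{9}{5} \approx -1.8$)
$k{\left(Y,V \right)} = - \frac{9}{5}$
$X{\left(d,C \right)} = 2 C$
$- 169 \left(-259 + X{\left(k{\left(3,6 \right)},\left(-3 + 0\right) \left(-3\right) \right)}\right) = - 169 \left(-259 + 2 \left(-3 + 0\right) \left(-3\right)\right) = - 169 \left(-259 + 2 \left(\left(-3\right) \left(-3\right)\right)\right) = - 169 \left(-259 + 2 \cdot 9\right) = - 169 \left(-259 + 18\right) = \left(-169\right) \left(-241\right) = 40729$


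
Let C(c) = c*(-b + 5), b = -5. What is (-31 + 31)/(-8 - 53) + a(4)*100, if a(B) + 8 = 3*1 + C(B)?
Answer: 3500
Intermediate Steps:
C(c) = 10*c (C(c) = c*(-1*(-5) + 5) = c*(5 + 5) = c*10 = 10*c)
a(B) = -5 + 10*B (a(B) = -8 + (3*1 + 10*B) = -8 + (3 + 10*B) = -5 + 10*B)
(-31 + 31)/(-8 - 53) + a(4)*100 = (-31 + 31)/(-8 - 53) + (-5 + 10*4)*100 = 0/(-61) + (-5 + 40)*100 = 0*(-1/61) + 35*100 = 0 + 3500 = 3500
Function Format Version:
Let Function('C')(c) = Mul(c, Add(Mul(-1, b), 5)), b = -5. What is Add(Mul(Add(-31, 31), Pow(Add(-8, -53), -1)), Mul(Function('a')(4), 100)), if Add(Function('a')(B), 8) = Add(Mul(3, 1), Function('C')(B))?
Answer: 3500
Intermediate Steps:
Function('C')(c) = Mul(10, c) (Function('C')(c) = Mul(c, Add(Mul(-1, -5), 5)) = Mul(c, Add(5, 5)) = Mul(c, 10) = Mul(10, c))
Function('a')(B) = Add(-5, Mul(10, B)) (Function('a')(B) = Add(-8, Add(Mul(3, 1), Mul(10, B))) = Add(-8, Add(3, Mul(10, B))) = Add(-5, Mul(10, B)))
Add(Mul(Add(-31, 31), Pow(Add(-8, -53), -1)), Mul(Function('a')(4), 100)) = Add(Mul(Add(-31, 31), Pow(Add(-8, -53), -1)), Mul(Add(-5, Mul(10, 4)), 100)) = Add(Mul(0, Pow(-61, -1)), Mul(Add(-5, 40), 100)) = Add(Mul(0, Rational(-1, 61)), Mul(35, 100)) = Add(0, 3500) = 3500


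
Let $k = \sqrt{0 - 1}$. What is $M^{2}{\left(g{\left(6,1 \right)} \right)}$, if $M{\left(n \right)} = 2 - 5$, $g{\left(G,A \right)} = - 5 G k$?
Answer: $9$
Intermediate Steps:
$k = i$ ($k = \sqrt{-1} = i \approx 1.0 i$)
$g{\left(G,A \right)} = - 5 i G$ ($g{\left(G,A \right)} = - 5 G i = - 5 i G$)
$M{\left(n \right)} = -3$
$M^{2}{\left(g{\left(6,1 \right)} \right)} = \left(-3\right)^{2} = 9$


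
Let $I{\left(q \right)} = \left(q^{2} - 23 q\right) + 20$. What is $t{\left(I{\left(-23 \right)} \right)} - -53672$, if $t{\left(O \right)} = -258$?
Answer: $53414$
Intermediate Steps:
$I{\left(q \right)} = 20 + q^{2} - 23 q$
$t{\left(I{\left(-23 \right)} \right)} - -53672 = -258 - -53672 = -258 + 53672 = 53414$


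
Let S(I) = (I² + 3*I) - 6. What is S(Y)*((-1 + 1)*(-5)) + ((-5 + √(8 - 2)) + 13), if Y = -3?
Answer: 8 + √6 ≈ 10.449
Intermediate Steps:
S(I) = -6 + I² + 3*I
S(Y)*((-1 + 1)*(-5)) + ((-5 + √(8 - 2)) + 13) = (-6 + (-3)² + 3*(-3))*((-1 + 1)*(-5)) + ((-5 + √(8 - 2)) + 13) = (-6 + 9 - 9)*(0*(-5)) + ((-5 + √6) + 13) = -6*0 + (8 + √6) = 0 + (8 + √6) = 8 + √6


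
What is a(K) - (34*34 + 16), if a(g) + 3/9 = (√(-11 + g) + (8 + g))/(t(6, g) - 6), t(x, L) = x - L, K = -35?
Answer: -123176/105 + I*√46/35 ≈ -1173.1 + 0.19378*I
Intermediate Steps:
a(g) = -⅓ - (8 + g + √(-11 + g))/g (a(g) = -⅓ + (√(-11 + g) + (8 + g))/((6 - g) - 6) = -⅓ + (8 + g + √(-11 + g))/((-g)) = -⅓ + (8 + g + √(-11 + g))*(-1/g) = -⅓ - (8 + g + √(-11 + g))/g)
a(K) - (34*34 + 16) = (-8 - √(-11 - 35) - 4/3*(-35))/(-35) - (34*34 + 16) = -(-8 - √(-46) + 140/3)/35 - (1156 + 16) = -(-8 - I*√46 + 140/3)/35 - 1*1172 = -(-8 - I*√46 + 140/3)/35 - 1172 = -(116/3 - I*√46)/35 - 1172 = (-116/105 + I*√46/35) - 1172 = -123176/105 + I*√46/35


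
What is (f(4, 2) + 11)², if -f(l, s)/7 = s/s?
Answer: 16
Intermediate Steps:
f(l, s) = -7 (f(l, s) = -7*s/s = -7*1 = -7)
(f(4, 2) + 11)² = (-7 + 11)² = 4² = 16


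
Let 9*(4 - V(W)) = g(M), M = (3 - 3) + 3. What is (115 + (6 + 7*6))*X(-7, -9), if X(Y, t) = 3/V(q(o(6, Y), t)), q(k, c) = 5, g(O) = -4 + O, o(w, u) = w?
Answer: 4401/37 ≈ 118.95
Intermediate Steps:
M = 3 (M = 0 + 3 = 3)
V(W) = 37/9 (V(W) = 4 - (-4 + 3)/9 = 4 - 1/9*(-1) = 4 + 1/9 = 37/9)
X(Y, t) = 27/37 (X(Y, t) = 3/(37/9) = 3*(9/37) = 27/37)
(115 + (6 + 7*6))*X(-7, -9) = (115 + (6 + 7*6))*(27/37) = (115 + (6 + 42))*(27/37) = (115 + 48)*(27/37) = 163*(27/37) = 4401/37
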